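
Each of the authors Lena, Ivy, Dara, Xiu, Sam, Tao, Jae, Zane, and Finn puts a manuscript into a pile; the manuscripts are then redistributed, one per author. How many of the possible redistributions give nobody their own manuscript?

133496

Let Aᵢ be the assignments in which author i gets their own manuscript. We want the size of the complement of A₁∪…∪A_9.
By inclusion–exclusion this is Σ_{j=0}^{9} (−1)^j C(9,j)·(9−j)!.
Computing: 362880 − 362880 + 181440 − 60480 + 15120 − 3024 + 504 − 72 + 9 − 1 = 133496.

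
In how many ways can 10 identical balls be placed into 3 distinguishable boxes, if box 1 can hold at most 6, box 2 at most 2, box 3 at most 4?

Ignoring the caps, the number of non-negative solutions to x_1+…+x_3 = 10 is C(12,2) = 66.
Subtract solutions that violate a single cap (substitute x_i' = x_i − (cap_i+1)): x_1 ≥ 7 gives C(5,2) = 10; x_2 ≥ 3 gives C(9,2) = 36; x_3 ≥ 5 gives C(7,2) = 21. Together 67.
Add back pairs where two caps are both exceeded: 1 + 0 + 6 = 7.
By inclusion–exclusion the count is 66 − 67 + 7 = 6.

6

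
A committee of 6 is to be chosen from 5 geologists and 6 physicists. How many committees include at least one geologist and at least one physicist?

461

With no constraint there are C(11,6) = 462 possible selections.
Subtract selections that omit an entire group: no geologists → C(6,6) = 1; no physicists → C(5,6) = 0.
Both groups omitted at once is impossible, so 462 − 1 = 461.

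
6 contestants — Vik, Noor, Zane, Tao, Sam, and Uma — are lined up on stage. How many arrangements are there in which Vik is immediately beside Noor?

Treat {Vik, Noor} as a single unit. There are 5 units to order, and the pair itself can be ordered 2 ways.
That gives 2 × 5! = 2 × 120 = 240.

240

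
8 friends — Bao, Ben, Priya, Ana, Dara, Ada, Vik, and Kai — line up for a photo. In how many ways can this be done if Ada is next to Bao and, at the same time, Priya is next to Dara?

2880

Treat {Ada,Bao} as one block (2 orders) and {Priya,Dara} as another (2 orders).
That leaves 6 units to arrange: 2 × 2 × 6! = 4 × 720 = 2880.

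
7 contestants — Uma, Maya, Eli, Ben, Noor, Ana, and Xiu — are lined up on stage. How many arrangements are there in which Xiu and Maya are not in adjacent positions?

3600

There are 7! = 5040 arrangements in all. If Xiu and Maya are adjacent, merging them into one block gives 2·(6)! = 1440 arrangements.
So 5040 − 1440 = 3600 arrangements keep them apart.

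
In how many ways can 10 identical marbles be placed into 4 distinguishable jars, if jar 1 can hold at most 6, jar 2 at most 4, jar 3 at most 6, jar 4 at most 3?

By stars and bars, unrestricted non-negative solutions to x_1+…+x_4 = 10 number C(10+3,3) = 286.
Subtract solutions that violate a single cap (substitute x_i' = x_i − (cap_i+1)): x_1 ≥ 7 gives C(6,3) = 20; x_2 ≥ 5 gives C(8,3) = 56; x_3 ≥ 7 gives C(6,3) = 20; x_4 ≥ 4 gives C(9,3) = 84. Together 180.
Add back pairs where two caps are both exceeded: 0 + 0 + 0 + 0 + 4 + 0 = 4.
By inclusion–exclusion the count is 286 − 180 + 4 = 110.

110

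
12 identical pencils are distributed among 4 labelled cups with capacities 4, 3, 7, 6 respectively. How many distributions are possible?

By stars and bars, unrestricted non-negative solutions to x_1+…+x_4 = 12 number C(12+3,3) = 455.
Subtract solutions that violate a single cap (substitute x_i' = x_i − (cap_i+1)): x_1 ≥ 5 gives C(10,3) = 120; x_2 ≥ 4 gives C(11,3) = 165; x_3 ≥ 8 gives C(7,3) = 35; x_4 ≥ 7 gives C(8,3) = 56. Together 376.
Add back pairs where two caps are both exceeded: 20 + 0 + 1 + 1 + 4 + 0 = 26.
By inclusion–exclusion the count is 455 − 376 + 26 = 105.

105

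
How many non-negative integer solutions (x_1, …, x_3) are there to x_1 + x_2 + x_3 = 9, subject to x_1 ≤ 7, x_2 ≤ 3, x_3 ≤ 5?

Ignoring the caps, the number of non-negative solutions to x_1+…+x_3 = 9 is C(11,2) = 55.
Subtract solutions that violate a single cap (substitute x_i' = x_i − (cap_i+1)): x_1 ≥ 8 gives C(3,2) = 3; x_2 ≥ 4 gives C(7,2) = 21; x_3 ≥ 6 gives C(5,2) = 10. Together 34.
No two caps can be exceeded simultaneously, so the pair terms are all 0.
By inclusion–exclusion the count is 55 − 34 + 0 = 21.

21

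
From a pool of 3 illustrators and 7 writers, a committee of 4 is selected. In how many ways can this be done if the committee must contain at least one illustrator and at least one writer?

175

Total 4-person selections from all 10: C(10,4) = 210.
Selections missing a whole group: no illustrators → C(7,4) = 35; no writers → C(3,4) = 0.
Both groups omitted at once is impossible, so 210 − 35 = 175.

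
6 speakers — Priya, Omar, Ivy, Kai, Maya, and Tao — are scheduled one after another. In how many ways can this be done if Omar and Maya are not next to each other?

There are 6! = 720 arrangements in all. If Omar and Maya are adjacent, merging them into one block gives 2·(5)! = 240 arrangements.
So 720 − 240 = 480 arrangements keep them apart.

480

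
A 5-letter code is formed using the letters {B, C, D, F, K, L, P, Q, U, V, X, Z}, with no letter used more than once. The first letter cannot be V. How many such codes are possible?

The first letter has 12−1 = 11 choices (anything except V).
The remaining 4 letters are filled from the other 11 symbols without repetition: 11 × 10 × 9 × 8 = 7920.
Total: 11 × 7920 = 87120.

87120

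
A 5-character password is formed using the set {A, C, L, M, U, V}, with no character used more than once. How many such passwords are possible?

Choose and order 5 of the 6 symbols: the first character has 6 options, the next 5, and so on down to 2.
That product is 6 × 5 × 4 × 3 × 2 = 720.

720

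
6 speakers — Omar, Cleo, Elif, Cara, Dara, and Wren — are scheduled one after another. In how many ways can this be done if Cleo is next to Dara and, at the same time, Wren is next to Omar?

96

Treat {Cleo,Dara} as one block (2 orders) and {Wren,Omar} as another (2 orders).
That leaves 4 units to arrange: 2 × 2 × 4! = 4 × 24 = 96.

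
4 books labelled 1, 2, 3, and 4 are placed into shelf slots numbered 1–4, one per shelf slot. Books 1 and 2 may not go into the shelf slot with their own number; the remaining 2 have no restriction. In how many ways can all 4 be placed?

Let Aᵢ (for i ∈ {1, 2}) be the placements that put book i in its forbidden shelf slot. Any j of these fix j positions, leaving (4−j)! ways to fill the rest, and there are C(2,j) ways to pick which j.
By inclusion–exclusion, the number of valid placements is Σ_{j=0}^{2} (−1)^j C(2,j)·(4−j)!.
Computing: 24 − 12 + 2 = 14.

14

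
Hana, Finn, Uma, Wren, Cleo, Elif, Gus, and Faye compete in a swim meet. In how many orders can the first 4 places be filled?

1680

There are 8 choices for 1st place, 7 for 2nd, and so on down to 5 for position 4.
That gives 8 × 7 × 6 × 5 = 1680.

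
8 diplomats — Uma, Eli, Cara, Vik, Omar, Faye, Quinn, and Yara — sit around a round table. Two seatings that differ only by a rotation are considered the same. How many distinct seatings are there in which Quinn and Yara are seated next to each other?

1440

Treat {Quinn, Yara} as one unit (2 internal orders) and seat the resulting 7 units around the table: (6)! circular arrangements.
So 2 × (6)! = 2 × 720 = 1440.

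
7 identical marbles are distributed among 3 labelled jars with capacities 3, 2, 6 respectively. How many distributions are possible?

11

By stars and bars, unrestricted non-negative solutions to x_1+…+x_3 = 7 number C(7+2,2) = 36.
Subtract solutions that violate a single cap (substitute x_i' = x_i − (cap_i+1)): x_1 ≥ 4 gives C(5,2) = 10; x_2 ≥ 3 gives C(6,2) = 15; x_3 ≥ 7 gives C(2,2) = 1. Together 26.
Add back pairs where two caps are both exceeded: 1 + 0 + 0 = 1.
By inclusion–exclusion the count is 36 − 26 + 1 = 11.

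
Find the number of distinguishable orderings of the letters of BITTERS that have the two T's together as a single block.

Treat the 2 copies of T as a single block. The multiset to arrange is then {TT, B, E, I, R, S}, 6 items in all.
All 6 items are distinct, so there are (6)! = 720 arrangements.

720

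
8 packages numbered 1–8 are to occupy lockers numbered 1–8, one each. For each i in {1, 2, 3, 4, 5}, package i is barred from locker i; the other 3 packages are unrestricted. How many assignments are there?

Let Aᵢ (for 1 ≤ i ≤ 5) be the placements that put package i in its forbidden locker. Any j of these fix j positions, leaving (8−j)! ways to fill the rest, and there are C(5,j) ways to pick which j.
By inclusion–exclusion, the number of valid placements is Σ_{j=0}^{5} (−1)^j C(5,j)·(8−j)!.
Computing: 40320 − 25200 + 7200 − 1200 + 120 − 6 = 21234.

21234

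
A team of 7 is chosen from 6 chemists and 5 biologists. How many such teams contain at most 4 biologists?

315

Split by how many biologists are chosen (0 through 4).
Sum: C(5,0)·C(6,7) + C(5,1)·C(6,6) + C(5,2)·C(6,5) + C(5,3)·C(6,4) + C(5,4)·C(6,3) = 0 + 5 + 60 + 150 + 100 = 315.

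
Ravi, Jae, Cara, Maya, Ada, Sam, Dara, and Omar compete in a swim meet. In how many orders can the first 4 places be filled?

1680

This is an ordered selection of 4 from 8: P(8,4).
That gives 8 × 7 × 6 × 5 = 1680.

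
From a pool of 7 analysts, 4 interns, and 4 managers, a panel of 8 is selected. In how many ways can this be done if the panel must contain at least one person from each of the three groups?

6104

Unrestricted: C(15,8) = 6435 ways to pick any 8 of the 15.
Selections missing a whole group: no analysts → C(8,8) = 1; no interns → C(11,8) = 165; no managers → C(11,8) = 165.
Add back selections omitting two groups (i.e. drawn from a single group): C(7,8) + C(4,8) + C(4,8) = 0.
By inclusion–exclusion: 6435 − 331 + 0 = 6104.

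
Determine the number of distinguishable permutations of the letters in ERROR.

20

Letter multiplicities in ERROR: E×1, O×1, R×3.
Dividing 5! = 120 by 3! = 6 for the repeated letters gives 20.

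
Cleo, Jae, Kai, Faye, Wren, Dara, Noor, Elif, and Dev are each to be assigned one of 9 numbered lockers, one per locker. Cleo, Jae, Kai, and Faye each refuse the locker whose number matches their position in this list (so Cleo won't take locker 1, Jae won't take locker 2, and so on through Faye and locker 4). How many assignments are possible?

Let Aᵢ (for 1 ≤ i ≤ 4) be the placements that put person i in their forbidden locker. Any j of these fix j positions, leaving (9−j)! ways to fill the rest, and there are C(4,j) ways to pick which j.
By inclusion–exclusion, the number of valid placements is Σ_{j=0}^{4} (−1)^j C(4,j)·(9−j)!.
Computing: 362880 − 161280 + 30240 − 2880 + 120 = 229080.

229080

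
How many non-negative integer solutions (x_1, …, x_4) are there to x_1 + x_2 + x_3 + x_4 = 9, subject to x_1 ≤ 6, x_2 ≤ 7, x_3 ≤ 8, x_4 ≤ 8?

204

Ignoring the caps, the number of non-negative solutions to x_1+…+x_4 = 9 is C(12,3) = 220.
Subtract solutions that violate a single cap (substitute x_i' = x_i − (cap_i+1)): x_1 ≥ 7 gives C(5,3) = 10; x_2 ≥ 8 gives C(4,3) = 4; x_3 ≥ 9 gives C(3,3) = 1; x_4 ≥ 9 gives C(3,3) = 1. Together 16.
No two caps can be exceeded simultaneously, so the pair terms are all 0.
By inclusion–exclusion the count is 220 − 16 + 0 = 204.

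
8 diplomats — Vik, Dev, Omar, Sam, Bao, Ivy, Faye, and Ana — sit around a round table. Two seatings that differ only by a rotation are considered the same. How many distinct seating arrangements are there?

Fix one person's seat to break rotational symmetry; the remaining 7 people can be arranged in (7)! = 5040 ways.

5040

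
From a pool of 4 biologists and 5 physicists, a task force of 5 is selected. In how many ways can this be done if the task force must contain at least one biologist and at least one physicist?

With no constraint there are C(9,5) = 126 possible selections.
Selections missing a whole group: no biologists → C(5,5) = 1; no physicists → C(4,5) = 0.
Both groups omitted at once is impossible, so 126 − 1 = 125.

125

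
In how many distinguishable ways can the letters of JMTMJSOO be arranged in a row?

Letter multiplicities in JMTMJSOO: J×2, M×2, O×2, S×1, T×1.
The number of distinct arrangements is 8!/(2!·2!·2!) = 40320/8 = 5040.

5040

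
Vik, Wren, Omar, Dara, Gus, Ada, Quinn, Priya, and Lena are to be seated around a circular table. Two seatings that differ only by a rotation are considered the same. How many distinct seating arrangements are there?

Fix one person's seat to break rotational symmetry; the remaining 8 people can be arranged in (8)! = 40320 ways.

40320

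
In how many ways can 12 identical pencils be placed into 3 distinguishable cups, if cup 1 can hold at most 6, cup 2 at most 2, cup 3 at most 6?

Ignoring the caps, the number of non-negative solutions to x_1+…+x_3 = 12 is C(14,2) = 91.
Subtract solutions that violate a single cap (substitute x_i' = x_i − (cap_i+1)): x_1 ≥ 7 gives C(7,2) = 21; x_2 ≥ 3 gives C(11,2) = 55; x_3 ≥ 7 gives C(7,2) = 21. Together 97.
Add back pairs where two caps are both exceeded: 6 + 0 + 6 = 12.
By inclusion–exclusion the count is 91 − 97 + 12 = 6.

6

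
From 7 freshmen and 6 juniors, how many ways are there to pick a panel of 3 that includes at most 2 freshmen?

251

Split by how many freshmen are chosen (0 through 2).
Sum: C(7,0)·C(6,3) + C(7,1)·C(6,2) + C(7,2)·C(6,1) = 20 + 105 + 126 = 251.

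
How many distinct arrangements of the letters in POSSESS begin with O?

Fix O in the first position and arrange the remaining 6 letters.
Those 6 letters have S appearing 4 times, giving (6)!/(4!) = 30.

30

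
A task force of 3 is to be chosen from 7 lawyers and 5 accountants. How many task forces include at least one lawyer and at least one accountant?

Total 3-person selections from all 12: C(12,3) = 220.
Subtract selections that omit an entire group: no lawyers → C(5,3) = 10; no accountants → C(7,3) = 35.
Both groups omitted at once is impossible, so 220 − 45 = 175.

175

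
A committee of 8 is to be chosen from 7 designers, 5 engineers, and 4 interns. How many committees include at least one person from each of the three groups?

12201

With no constraint there are C(16,8) = 12870 possible selections.
Subtract selections that omit an entire group: no designers → C(9,8) = 9; no engineers → C(11,8) = 165; no interns → C(12,8) = 495.
Add back selections omitting two groups (i.e. drawn from a single group): C(7,8) + C(5,8) + C(4,8) = 0.
By inclusion–exclusion: 12870 − 669 + 0 = 12201.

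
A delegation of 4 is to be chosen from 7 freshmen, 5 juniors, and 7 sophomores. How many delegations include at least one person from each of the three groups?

With no constraint there are C(19,4) = 3876 possible selections.
Subtract selections that omit an entire group: no freshmen → C(12,4) = 495; no juniors → C(14,4) = 1001; no sophomores → C(12,4) = 495.
Add back selections omitting two groups (i.e. drawn from a single group): C(7,4) + C(5,4) + C(7,4) = 75.
By inclusion–exclusion: 3876 − 1991 + 75 = 1960.

1960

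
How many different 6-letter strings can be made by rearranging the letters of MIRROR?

120

Letter multiplicities in MIRROR: I×1, M×1, O×1, R×3.
The number of distinct arrangements is 6!/(3!) = 720/6 = 120.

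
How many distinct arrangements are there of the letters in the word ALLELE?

The 6 letters of ALLELE have repeats: E appearing twice and L appearing 3 times.
The number of distinct arrangements is 6!/(3!·2!) = 720/12 = 60.

60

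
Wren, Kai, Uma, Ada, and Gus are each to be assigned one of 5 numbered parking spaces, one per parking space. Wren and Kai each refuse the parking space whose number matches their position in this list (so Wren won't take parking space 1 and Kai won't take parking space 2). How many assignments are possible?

78

Let Aᵢ (for i ∈ {1, 2}) be the placements that put person i in their forbidden parking space. Any j of these fix j positions, leaving (5−j)! ways to fill the rest, and there are C(2,j) ways to pick which j.
By inclusion–exclusion, the number of valid placements is Σ_{j=0}^{2} (−1)^j C(2,j)·(5−j)!.
Computing: 120 − 48 + 6 = 78.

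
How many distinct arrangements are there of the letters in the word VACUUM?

The 6 letters of VACUUM have repeats: U appearing twice.
So there are 6! / (2!) = 360 distinguishable arrangements.

360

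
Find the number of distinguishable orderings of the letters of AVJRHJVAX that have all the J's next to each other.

Treat the 2 copies of J as a single block. The multiset to arrange is then {JJ, A, A, H, R, V, V, X}, 8 items in all.
That gives (8)!/(2!·2!) = 10080 arrangements.

10080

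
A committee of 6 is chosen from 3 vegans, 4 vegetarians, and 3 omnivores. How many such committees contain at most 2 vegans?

Split by how many vegans are chosen (0 through 2).
Sum: C(3,0)·C(7,6) + C(3,1)·C(7,5) + C(3,2)·C(7,4) = 7 + 63 + 105 = 175.

175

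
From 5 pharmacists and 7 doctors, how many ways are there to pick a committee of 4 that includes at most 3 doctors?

Split by how many doctors are chosen (0 through 3).
Sum: C(7,0)·C(5,4) + C(7,1)·C(5,3) + C(7,2)·C(5,2) + C(7,3)·C(5,1) = 5 + 70 + 210 + 175 = 460.

460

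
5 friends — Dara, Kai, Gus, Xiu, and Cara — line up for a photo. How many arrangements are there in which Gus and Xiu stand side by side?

Treat {Gus, Xiu} as a single unit. There are 4 units to order, and the pair itself can be ordered 2 ways.
That gives 2 × 4! = 2 × 24 = 48.

48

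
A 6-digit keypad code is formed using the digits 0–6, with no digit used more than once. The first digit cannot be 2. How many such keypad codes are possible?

The first digit has 7−1 = 6 choices (anything except 2).
The remaining 5 digits are filled from the other 6 symbols without repetition: 6 × 5 × 4 × 3 × 2 = 720.
Total: 6 × 720 = 4320.

4320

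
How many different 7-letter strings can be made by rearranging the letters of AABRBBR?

The 7 letters of AABRBBR have repeats: A appearing twice, B appearing 3 times, and R appearing twice.
So there are 7! / (3!·2!·2!) = 210 distinguishable arrangements.

210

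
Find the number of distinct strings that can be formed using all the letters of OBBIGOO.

420

Letter multiplicities in OBBIGOO: B×2, G×1, I×1, O×3.
Dividing 7! = 5040 by 3!·2! = 12 for the repeated letters gives 420.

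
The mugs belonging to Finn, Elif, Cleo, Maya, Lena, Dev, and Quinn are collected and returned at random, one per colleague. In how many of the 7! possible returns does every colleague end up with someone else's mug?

1854

Let Aᵢ be the assignments in which colleague i gets their own mug. We want the size of the complement of A₁∪…∪A_7.
By inclusion–exclusion this is Σ_{j=0}^{7} (−1)^j C(7,j)·(7−j)!.
Computing: 5040 − 5040 + 2520 − 840 + 210 − 42 + 7 − 1 = 1854.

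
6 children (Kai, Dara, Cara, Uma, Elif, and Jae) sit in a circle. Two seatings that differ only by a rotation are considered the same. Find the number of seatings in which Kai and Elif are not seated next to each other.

72

All circular seatings of 6 people number (5)! = 120.
Seatings with Kai beside Elif: treat them as a block with 2 internal orders, giving 2 × (4)! = 48.
Subtracting, 120 − 48 = 72.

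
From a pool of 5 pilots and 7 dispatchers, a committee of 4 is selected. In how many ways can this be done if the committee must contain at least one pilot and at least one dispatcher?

455

With no constraint there are C(12,4) = 495 possible selections.
Subtract selections that omit an entire group: no pilots → C(7,4) = 35; no dispatchers → C(5,4) = 5.
Both groups omitted at once is impossible, so 495 − 40 = 455.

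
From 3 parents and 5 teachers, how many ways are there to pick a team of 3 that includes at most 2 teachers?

Split by how many teachers are chosen (0 through 2).
Sum: C(5,0)·C(3,3) + C(5,1)·C(3,2) + C(5,2)·C(3,1) = 1 + 15 + 30 = 46.

46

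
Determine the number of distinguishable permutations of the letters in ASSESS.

The 6 letters of ASSESS have repeats: S appearing 4 times.
The number of distinct arrangements is 6!/(4!) = 720/24 = 30.

30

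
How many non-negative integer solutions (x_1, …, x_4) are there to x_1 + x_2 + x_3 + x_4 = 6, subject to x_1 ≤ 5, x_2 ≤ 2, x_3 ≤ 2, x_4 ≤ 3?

34

Without the upper bounds there are C(9,3) = 84 ways to split 6 among 4 variables.
Subtract solutions that violate a single cap (substitute x_i' = x_i − (cap_i+1)): x_1 ≥ 6 gives C(3,3) = 1; x_2 ≥ 3 gives C(6,3) = 20; x_3 ≥ 3 gives C(6,3) = 20; x_4 ≥ 4 gives C(5,3) = 10. Together 51.
Add back pairs where two caps are both exceeded: 0 + 0 + 0 + 1 + 0 + 0 = 1.
By inclusion–exclusion the count is 84 − 51 + 1 = 34.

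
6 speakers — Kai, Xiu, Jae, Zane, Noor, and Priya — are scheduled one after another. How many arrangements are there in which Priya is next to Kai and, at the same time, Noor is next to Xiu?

Treat {Priya,Kai} as one block (2 orders) and {Noor,Xiu} as another (2 orders).
That leaves 4 units to arrange: 2 × 2 × 4! = 4 × 24 = 96.

96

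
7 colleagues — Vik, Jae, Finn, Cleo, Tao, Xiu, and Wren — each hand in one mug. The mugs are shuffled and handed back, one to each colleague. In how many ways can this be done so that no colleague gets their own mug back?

1854

Let Aᵢ be the assignments in which colleague i gets their own mug. We want the size of the complement of A₁∪…∪A_7.
By inclusion–exclusion this is Σ_{j=0}^{7} (−1)^j C(7,j)·(7−j)!.
Computing: 5040 − 5040 + 2520 − 840 + 210 − 42 + 7 − 1 = 1854.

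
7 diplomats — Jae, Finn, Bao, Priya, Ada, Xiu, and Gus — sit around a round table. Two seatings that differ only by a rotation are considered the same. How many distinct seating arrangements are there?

720

Seat Jae anywhere (absorbing the rotational symmetry), then permute the other 6: (6)! = 720.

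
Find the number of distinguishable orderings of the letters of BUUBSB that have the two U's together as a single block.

20

Treat the 2 copies of U as a single block. The multiset to arrange is then {UU, B, B, B, S}, 5 items in all.
That gives (5)!/(3!) = 20 arrangements.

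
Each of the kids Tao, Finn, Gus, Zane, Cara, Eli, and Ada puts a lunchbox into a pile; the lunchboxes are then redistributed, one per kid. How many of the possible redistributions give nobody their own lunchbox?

1854

This is the derangement count D_7: permutations of 7 items with no fixed point.
By inclusion–exclusion this is Σ_{j=0}^{7} (−1)^j C(7,j)·(7−j)!.
Computing: 5040 − 5040 + 2520 − 840 + 210 − 42 + 7 − 1 = 1854.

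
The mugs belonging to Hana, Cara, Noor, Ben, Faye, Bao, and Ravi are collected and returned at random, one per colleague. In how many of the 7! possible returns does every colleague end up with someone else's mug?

1854

Let Aᵢ be the assignments in which colleague i gets their own mug. We want the size of the complement of A₁∪…∪A_7.
By inclusion–exclusion this is Σ_{j=0}^{7} (−1)^j C(7,j)·(7−j)!.
Computing: 5040 − 5040 + 2520 − 840 + 210 − 42 + 7 − 1 = 1854.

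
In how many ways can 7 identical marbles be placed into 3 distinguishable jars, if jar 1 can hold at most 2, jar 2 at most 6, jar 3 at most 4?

14

Ignoring the caps, the number of non-negative solutions to x_1+…+x_3 = 7 is C(9,2) = 36.
Subtract solutions that violate a single cap (substitute x_i' = x_i − (cap_i+1)): x_1 ≥ 3 gives C(6,2) = 15; x_2 ≥ 7 gives C(2,2) = 1; x_3 ≥ 5 gives C(4,2) = 6. Together 22.
No two caps can be exceeded simultaneously, so the pair terms are all 0.
By inclusion–exclusion the count is 36 − 22 + 0 = 14.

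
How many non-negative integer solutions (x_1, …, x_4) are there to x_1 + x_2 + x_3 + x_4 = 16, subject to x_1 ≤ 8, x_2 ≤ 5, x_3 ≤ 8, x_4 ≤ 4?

163

Ignoring the caps, the number of non-negative solutions to x_1+…+x_4 = 16 is C(19,3) = 969.
Subtract solutions that violate a single cap (substitute x_i' = x_i − (cap_i+1)): x_1 ≥ 9 gives C(10,3) = 120; x_2 ≥ 6 gives C(13,3) = 286; x_3 ≥ 9 gives C(10,3) = 120; x_4 ≥ 5 gives C(14,3) = 364. Together 890.
Add back pairs where two caps are both exceeded: 4 + 0 + 10 + 4 + 56 + 10 = 84.
By inclusion–exclusion the count is 969 − 890 + 84 = 163.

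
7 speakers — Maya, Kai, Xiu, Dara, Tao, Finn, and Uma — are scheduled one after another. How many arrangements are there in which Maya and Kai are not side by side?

3600

Of the 7! = 5040 arrangements, those with Maya and Kai adjacent number 2 × 6! = 1440 (treat the pair as a block with 2 internal orders).
So 5040 − 1440 = 3600 arrangements keep them apart.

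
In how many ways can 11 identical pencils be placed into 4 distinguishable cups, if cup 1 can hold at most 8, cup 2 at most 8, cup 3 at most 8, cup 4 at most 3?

By stars and bars, unrestricted non-negative solutions to x_1+…+x_4 = 11 number C(11+3,3) = 364.
Subtract solutions that violate a single cap (substitute x_i' = x_i − (cap_i+1)): x_1 ≥ 9 gives C(5,3) = 10; x_2 ≥ 9 gives C(5,3) = 10; x_3 ≥ 9 gives C(5,3) = 10; x_4 ≥ 4 gives C(10,3) = 120. Together 150.
No two caps can be exceeded simultaneously, so the pair terms are all 0.
By inclusion–exclusion the count is 364 − 150 + 0 = 214.

214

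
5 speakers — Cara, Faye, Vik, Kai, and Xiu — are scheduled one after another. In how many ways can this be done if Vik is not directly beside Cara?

There are 5! = 120 arrangements in all. If Vik and Cara are adjacent, merging them into one block gives 2·(4)! = 48 arrangements.
So 120 − 48 = 72 arrangements keep them apart.

72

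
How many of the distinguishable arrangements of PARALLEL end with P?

420

With the last slot taken by P, it remains to arrange the other 7 letters (ARALLEL).
Those 7 letters have A appearing twice and L appearing 3 times, giving (7)!/(3!·2!) = 420.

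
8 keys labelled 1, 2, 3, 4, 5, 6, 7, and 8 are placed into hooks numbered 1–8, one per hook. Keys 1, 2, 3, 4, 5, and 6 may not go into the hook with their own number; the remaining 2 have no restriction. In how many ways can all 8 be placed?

Let Aᵢ (for 1 ≤ i ≤ 6) be the placements that put key i in its forbidden hook. Any j of these fix j positions, leaving (8−j)! ways to fill the rest, and there are C(6,j) ways to pick which j.
By inclusion–exclusion, the number of valid placements is Σ_{j=0}^{6} (−1)^j C(6,j)·(8−j)!.
Computing: 40320 − 30240 + 10800 − 2400 + 360 − 36 + 2 = 18806.

18806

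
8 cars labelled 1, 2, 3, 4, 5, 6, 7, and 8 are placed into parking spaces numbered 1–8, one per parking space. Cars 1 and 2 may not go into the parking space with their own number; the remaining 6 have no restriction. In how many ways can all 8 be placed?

Let Aᵢ (for i ∈ {1, 2}) be the placements that put car i in its forbidden parking space. Any j of these fix j positions, leaving (8−j)! ways to fill the rest, and there are C(2,j) ways to pick which j.
By inclusion–exclusion, the number of valid placements is Σ_{j=0}^{2} (−1)^j C(2,j)·(8−j)!.
Computing: 40320 − 10080 + 720 = 30960.

30960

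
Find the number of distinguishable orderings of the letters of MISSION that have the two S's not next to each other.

900

Total arrangements of MISSION: 7!/(2!·2!) = 1260.
Arrangements with the S's together: treat SS as one letter, giving (6)!/(2!) = 360.
Subtracting, 1260 − 360 = 900 arrangements keep the S's apart.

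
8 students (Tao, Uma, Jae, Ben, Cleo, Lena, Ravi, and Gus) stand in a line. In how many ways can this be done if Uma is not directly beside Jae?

30240

There are 8! = 40320 arrangements in all. If Uma and Jae are adjacent, merging them into one block gives 2·(7)! = 10080 arrangements.
Complementary counting: 40320 − 10080 = 30240.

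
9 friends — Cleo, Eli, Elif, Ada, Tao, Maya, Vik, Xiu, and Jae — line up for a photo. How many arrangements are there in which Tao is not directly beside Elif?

There are 9! = 362880 arrangements in all. If Tao and Elif are adjacent, merging them into one block gives 2·(8)! = 80640 arrangements.
Complementary counting: 362880 − 80640 = 282240.

282240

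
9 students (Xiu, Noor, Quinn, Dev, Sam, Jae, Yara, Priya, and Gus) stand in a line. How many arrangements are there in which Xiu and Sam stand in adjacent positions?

Treat {Xiu, Sam} as a single unit. There are 8 units to order, and the pair itself can be ordered 2 ways.
So the count is 2·(8)! = 80640.

80640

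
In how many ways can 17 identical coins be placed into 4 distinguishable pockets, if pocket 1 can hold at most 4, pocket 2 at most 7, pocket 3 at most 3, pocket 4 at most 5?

Ignoring the caps, the number of non-negative solutions to x_1+…+x_4 = 17 is C(20,3) = 1140.
Subtract solutions that violate a single cap (substitute x_i' = x_i − (cap_i+1)): x_1 ≥ 5 gives C(15,3) = 455; x_2 ≥ 8 gives C(12,3) = 220; x_3 ≥ 4 gives C(16,3) = 560; x_4 ≥ 6 gives C(14,3) = 364. Together 1599.
Add back pairs where two caps are both exceeded: 35 + 165 + 84 + 56 + 20 + 120 = 480.
Subtract triples: 1 + 0 + 10 + 0 = 11.
By inclusion–exclusion the count is 1140 − 1599 + 480 − 11 = 10.

10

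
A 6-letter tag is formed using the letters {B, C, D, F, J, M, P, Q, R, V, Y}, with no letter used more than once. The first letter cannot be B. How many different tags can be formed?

302400

The first letter has 11−1 = 10 choices (anything except B).
The remaining 5 letters are filled from the other 10 symbols without repetition: 10 × 9 × 8 × 7 × 6 = 30240.
Total: 10 × 30240 = 302400.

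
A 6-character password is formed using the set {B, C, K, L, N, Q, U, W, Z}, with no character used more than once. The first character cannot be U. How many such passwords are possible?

53760

The first character has 9−1 = 8 choices (anything except U).
The remaining 5 characters are filled from the other 8 symbols without repetition: 8 × 7 × 6 × 5 × 4 = 6720.
Total: 8 × 6720 = 53760.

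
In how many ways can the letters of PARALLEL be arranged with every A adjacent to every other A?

840

Treat the 2 copies of A as a single block. The multiset to arrange is then {AA, E, L, L, L, P, R}, 7 items in all.
That gives (7)!/(3!) = 840 arrangements.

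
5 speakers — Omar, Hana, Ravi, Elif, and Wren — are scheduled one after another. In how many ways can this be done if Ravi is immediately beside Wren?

48

Place the 3 others and the Ravi-Wren pair as 4 objects in a line; the pair has 2 internal arrangements.
So the count is 2·(4)! = 48.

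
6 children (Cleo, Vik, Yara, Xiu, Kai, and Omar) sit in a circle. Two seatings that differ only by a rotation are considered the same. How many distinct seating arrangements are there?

Fix one person's seat to break rotational symmetry; the remaining 5 people can be arranged in (5)! = 120 ways.

120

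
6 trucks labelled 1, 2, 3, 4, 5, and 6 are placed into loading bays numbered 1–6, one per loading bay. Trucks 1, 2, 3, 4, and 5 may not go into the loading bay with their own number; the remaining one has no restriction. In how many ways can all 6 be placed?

309

Let Aᵢ (for 1 ≤ i ≤ 5) be the placements that put truck i in its forbidden loading bay. Any j of these fix j positions, leaving (6−j)! ways to fill the rest, and there are C(5,j) ways to pick which j.
By inclusion–exclusion, the number of valid placements is Σ_{j=0}^{5} (−1)^j C(5,j)·(6−j)!.
Computing: 720 − 600 + 240 − 60 + 10 − 1 = 309.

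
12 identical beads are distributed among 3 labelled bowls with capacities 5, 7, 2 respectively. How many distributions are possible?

6

Without the upper bounds there are C(14,2) = 91 ways to split 12 among 3 bowls.
Subtract solutions that violate a single cap (substitute x_i' = x_i − (cap_i+1)): x_1 ≥ 6 gives C(8,2) = 28; x_2 ≥ 8 gives C(6,2) = 15; x_3 ≥ 3 gives C(11,2) = 55. Together 98.
Add back pairs where two caps are both exceeded: 0 + 10 + 3 = 13.
By inclusion–exclusion the count is 91 − 98 + 13 = 6.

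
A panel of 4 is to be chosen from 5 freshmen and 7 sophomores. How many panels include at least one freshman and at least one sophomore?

455

With no constraint there are C(12,4) = 495 possible selections.
Selections missing a whole group: no freshmen → C(7,4) = 35; no sophomores → C(5,4) = 5.
Both groups omitted at once is impossible, so 495 − 40 = 455.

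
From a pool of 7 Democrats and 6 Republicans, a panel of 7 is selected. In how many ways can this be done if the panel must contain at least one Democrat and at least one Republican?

With no constraint there are C(13,7) = 1716 possible selections.
Selections missing a whole group: no Democrats → C(6,7) = 0; no Republicans → C(7,7) = 1.
Both groups omitted at once is impossible, so 1716 − 1 = 1715.

1715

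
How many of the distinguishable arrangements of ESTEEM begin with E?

Fix E in the first position and arrange the remaining 5 letters.
Those 5 letters have E appearing twice, giving (5)!/(2!) = 60.

60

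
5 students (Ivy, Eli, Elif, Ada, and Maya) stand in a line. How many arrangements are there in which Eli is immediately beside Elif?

48

Treat {Eli, Elif} as a single unit. There are 4 units to order, and the pair itself can be ordered 2 ways.
That gives 2 × 4! = 2 × 24 = 48.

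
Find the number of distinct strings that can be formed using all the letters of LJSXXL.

180

Letter multiplicities in LJSXXL: J×1, L×2, S×1, X×2.
So there are 6! / (2!·2!) = 180 distinguishable arrangements.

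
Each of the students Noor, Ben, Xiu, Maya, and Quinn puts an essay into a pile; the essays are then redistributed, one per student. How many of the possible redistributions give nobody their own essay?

Count assignments avoiding every fixed point. For any j of the 5 students fixed to their own essay, the other 5−j can be arranged in (5−j)! ways.
By inclusion–exclusion this is Σ_{j=0}^{5} (−1)^j C(5,j)·(5−j)!.
Computing: 120 − 120 + 60 − 20 + 5 − 1 = 44.

44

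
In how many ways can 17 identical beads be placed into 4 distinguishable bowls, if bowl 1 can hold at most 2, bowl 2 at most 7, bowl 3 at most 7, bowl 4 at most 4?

By stars and bars, unrestricted non-negative solutions to x_1+…+x_4 = 17 number C(17+3,3) = 1140.
Subtract solutions that violate a single cap (substitute x_i' = x_i − (cap_i+1)): x_1 ≥ 3 gives C(17,3) = 680; x_2 ≥ 8 gives C(12,3) = 220; x_3 ≥ 8 gives C(12,3) = 220; x_4 ≥ 5 gives C(15,3) = 455. Together 1575.
Add back pairs where two caps are both exceeded: 84 + 84 + 220 + 4 + 35 + 35 = 462.
Subtract triples: 0 + 4 + 4 + 0 = 8.
By inclusion–exclusion the count is 1140 − 1575 + 462 − 8 = 19.

19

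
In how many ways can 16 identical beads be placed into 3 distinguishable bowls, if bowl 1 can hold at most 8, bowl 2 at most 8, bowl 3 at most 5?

21

Ignoring the caps, the number of non-negative solutions to x_1+…+x_3 = 16 is C(18,2) = 153.
Subtract solutions that violate a single cap (substitute x_i' = x_i − (cap_i+1)): x_1 ≥ 9 gives C(9,2) = 36; x_2 ≥ 9 gives C(9,2) = 36; x_3 ≥ 6 gives C(12,2) = 66. Together 138.
Add back pairs where two caps are both exceeded: 0 + 3 + 3 = 6.
By inclusion–exclusion the count is 153 − 138 + 6 = 21.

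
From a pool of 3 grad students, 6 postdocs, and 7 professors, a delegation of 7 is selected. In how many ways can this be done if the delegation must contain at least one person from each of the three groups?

9569

Unrestricted: C(16,7) = 11440 ways to pick any 7 of the 16.
Selections missing a whole group: no grad students → C(13,7) = 1716; no postdocs → C(10,7) = 120; no professors → C(9,7) = 36.
Add back selections omitting two groups (i.e. drawn from a single group): C(3,7) + C(6,7) + C(7,7) = 1.
By inclusion–exclusion: 11440 − 1872 + 1 = 9569.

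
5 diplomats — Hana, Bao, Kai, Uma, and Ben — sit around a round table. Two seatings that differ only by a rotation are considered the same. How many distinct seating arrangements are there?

24

Seat Hana anywhere (absorbing the rotational symmetry), then permute the other 4: (4)! = 24.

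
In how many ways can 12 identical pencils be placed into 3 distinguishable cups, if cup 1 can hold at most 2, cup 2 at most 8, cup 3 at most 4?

6

Ignoring the caps, the number of non-negative solutions to x_1+…+x_3 = 12 is C(14,2) = 91.
Subtract solutions that violate a single cap (substitute x_i' = x_i − (cap_i+1)): x_1 ≥ 3 gives C(11,2) = 55; x_2 ≥ 9 gives C(5,2) = 10; x_3 ≥ 5 gives C(9,2) = 36. Together 101.
Add back pairs where two caps are both exceeded: 1 + 15 + 0 = 16.
By inclusion–exclusion the count is 91 − 101 + 16 = 6.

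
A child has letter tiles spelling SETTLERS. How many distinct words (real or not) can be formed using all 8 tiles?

The 8 letters of SETTLERS have repeats: E appearing twice, S appearing twice, and T appearing twice.
So there are 8! / (2!·2!·2!) = 5040 distinguishable arrangements.

5040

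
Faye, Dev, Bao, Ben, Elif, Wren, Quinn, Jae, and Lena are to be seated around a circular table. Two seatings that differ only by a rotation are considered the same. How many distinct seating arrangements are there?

Around a circle, 9 distinct people have 9!/9 = (8)! = 40320 rotationally distinct seatings.

40320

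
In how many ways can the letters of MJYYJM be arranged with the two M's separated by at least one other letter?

60

There are 6!/(2!·2!·2!) = 90 arrangements of MJYYJM in total.
If the two M's are adjacent, glue them into one block, leaving 5 items to arrange: (5)!/(2!·2!) = 30 ways.
Hence 90 − 30 = 60.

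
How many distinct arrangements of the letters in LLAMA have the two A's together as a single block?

12

Treat the 2 copies of A as a single block. The multiset to arrange is then {AA, L, L, M}, 4 items in all.
That gives (4)!/(2!) = 12 arrangements.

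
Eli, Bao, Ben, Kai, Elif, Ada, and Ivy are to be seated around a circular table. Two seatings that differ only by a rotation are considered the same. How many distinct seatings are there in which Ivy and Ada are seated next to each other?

240

Glue Ivy and Ada into a block (2 internal orders). Seating 6 units around a circle gives (5)! arrangements.
So 2 × (5)! = 2 × 120 = 240.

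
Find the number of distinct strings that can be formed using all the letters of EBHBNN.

180

Letter multiplicities in EBHBNN: B×2, E×1, H×1, N×2.
Dividing 6! = 720 by 2!·2! = 4 for the repeated letters gives 180.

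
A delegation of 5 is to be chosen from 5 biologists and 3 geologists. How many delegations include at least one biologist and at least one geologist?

Total 5-person selections from all 8: C(8,5) = 56.
Selections missing a whole group: no biologists → C(3,5) = 0; no geologists → C(5,5) = 1.
Both groups omitted at once is impossible, so 56 − 1 = 55.

55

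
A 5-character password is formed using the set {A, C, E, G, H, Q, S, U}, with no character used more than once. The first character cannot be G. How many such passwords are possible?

5880

The first character has 8−1 = 7 choices (anything except G).
The remaining 4 characters are filled from the other 7 symbols without repetition: 7 × 6 × 5 × 4 = 840.
Total: 7 × 840 = 5880.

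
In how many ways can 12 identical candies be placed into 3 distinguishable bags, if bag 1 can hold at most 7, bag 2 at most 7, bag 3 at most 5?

33

Ignoring the caps, the number of non-negative solutions to x_1+…+x_3 = 12 is C(14,2) = 91.
Subtract solutions that violate a single cap (substitute x_i' = x_i − (cap_i+1)): x_1 ≥ 8 gives C(6,2) = 15; x_2 ≥ 8 gives C(6,2) = 15; x_3 ≥ 6 gives C(8,2) = 28. Together 58.
No two caps can be exceeded simultaneously, so the pair terms are all 0.
By inclusion–exclusion the count is 91 − 58 + 0 = 33.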